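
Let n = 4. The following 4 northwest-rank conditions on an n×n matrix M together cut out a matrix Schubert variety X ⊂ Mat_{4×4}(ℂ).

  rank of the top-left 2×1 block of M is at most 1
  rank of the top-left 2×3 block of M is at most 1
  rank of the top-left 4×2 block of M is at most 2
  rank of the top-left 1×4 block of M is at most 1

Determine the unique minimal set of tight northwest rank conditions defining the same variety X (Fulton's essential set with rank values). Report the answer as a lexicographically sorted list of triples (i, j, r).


Computing R[i][j] = min implied NW-rank bound (n=4, 4 conditions):

  row 1: 1 1 1 1
  row 2: 1 1 1 2
  row 3: 1 2 2 3
  row 4: 1 2 3 4

the unique w with this rank table is (1, 4, 2, 3).

Fulton essential set (1 of the 2 Rothe cells):

[(2, 3, 1)]


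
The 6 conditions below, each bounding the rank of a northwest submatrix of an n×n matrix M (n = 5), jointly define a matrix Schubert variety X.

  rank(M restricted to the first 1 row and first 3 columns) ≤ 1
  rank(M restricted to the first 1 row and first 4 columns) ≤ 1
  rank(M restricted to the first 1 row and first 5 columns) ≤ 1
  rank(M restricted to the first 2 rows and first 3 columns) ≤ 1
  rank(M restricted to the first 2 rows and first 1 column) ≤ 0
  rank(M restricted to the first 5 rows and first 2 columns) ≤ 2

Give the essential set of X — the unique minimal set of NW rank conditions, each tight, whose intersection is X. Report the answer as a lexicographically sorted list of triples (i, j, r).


The tightest implied rank at each (i,j), from the 6 conditions:

  R[1]: 0 | 1 | 1 | 1 | 1
  R[2]: 0 | 1 | 1 | 2 | 2
  R[3]: 1 | 2 | 2 | 3 | 3
  R[4]: 1 | 2 | 3 | 4 | 4
  R[5]: 1 | 2 | 3 | 4 | 5

so w = (2, 4, 1, 3, 5).

ℓ(w)=3; the 2 essential cells (i,j,r):

[(2, 1, 0), (2, 3, 1)]


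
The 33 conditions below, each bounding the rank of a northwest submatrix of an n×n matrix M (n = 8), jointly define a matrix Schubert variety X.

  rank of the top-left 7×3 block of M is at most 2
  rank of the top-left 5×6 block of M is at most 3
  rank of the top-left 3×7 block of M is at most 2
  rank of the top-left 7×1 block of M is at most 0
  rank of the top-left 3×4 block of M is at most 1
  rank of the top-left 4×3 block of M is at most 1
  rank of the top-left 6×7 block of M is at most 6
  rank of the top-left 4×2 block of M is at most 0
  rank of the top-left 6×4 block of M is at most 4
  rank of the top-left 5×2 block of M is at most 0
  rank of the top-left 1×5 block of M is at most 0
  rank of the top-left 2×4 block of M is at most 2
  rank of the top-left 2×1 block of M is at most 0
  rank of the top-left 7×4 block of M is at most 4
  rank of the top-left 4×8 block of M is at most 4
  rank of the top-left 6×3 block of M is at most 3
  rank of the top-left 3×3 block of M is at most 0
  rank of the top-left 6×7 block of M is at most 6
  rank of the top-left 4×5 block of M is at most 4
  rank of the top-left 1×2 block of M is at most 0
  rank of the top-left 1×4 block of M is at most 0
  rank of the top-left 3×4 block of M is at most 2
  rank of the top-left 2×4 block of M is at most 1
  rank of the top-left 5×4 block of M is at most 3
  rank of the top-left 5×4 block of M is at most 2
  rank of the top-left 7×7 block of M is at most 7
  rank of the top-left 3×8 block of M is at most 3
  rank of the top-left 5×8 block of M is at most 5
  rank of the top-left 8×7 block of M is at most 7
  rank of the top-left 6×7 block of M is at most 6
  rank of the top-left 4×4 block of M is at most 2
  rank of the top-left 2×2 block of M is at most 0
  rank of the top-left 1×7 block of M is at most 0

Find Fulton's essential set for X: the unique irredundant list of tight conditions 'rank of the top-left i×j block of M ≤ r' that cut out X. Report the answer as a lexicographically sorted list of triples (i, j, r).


Computing R[i][j] = min implied NW-rank bound (n=8, 33 conditions):

  i=1: 0  0  0  0  0  0  0  1
  i=2: 0  0  0  1  1  1  1  2
  i=3: 0  0  0  1  2  2  2  3
  i=4: 0  0  1  2  3  3  3  4
  i=5: 0  0  1  2  3  3  4  5
  i=6: 0  1  2  3  4  4  5  6
  i=7: 0  1  2  3  4  5  6  7
  i=8: 1  2  3  4  5  6  7  8

so w = (8, 4, 5, 3, 7, 2, 6, 1).

Rothe diagram D(w) (20 cells), 5 SE-corners (essential conditions):

[(1, 7, 0), (3, 3, 0), (5, 2, 0), (5, 6, 3), (7, 1, 0)]


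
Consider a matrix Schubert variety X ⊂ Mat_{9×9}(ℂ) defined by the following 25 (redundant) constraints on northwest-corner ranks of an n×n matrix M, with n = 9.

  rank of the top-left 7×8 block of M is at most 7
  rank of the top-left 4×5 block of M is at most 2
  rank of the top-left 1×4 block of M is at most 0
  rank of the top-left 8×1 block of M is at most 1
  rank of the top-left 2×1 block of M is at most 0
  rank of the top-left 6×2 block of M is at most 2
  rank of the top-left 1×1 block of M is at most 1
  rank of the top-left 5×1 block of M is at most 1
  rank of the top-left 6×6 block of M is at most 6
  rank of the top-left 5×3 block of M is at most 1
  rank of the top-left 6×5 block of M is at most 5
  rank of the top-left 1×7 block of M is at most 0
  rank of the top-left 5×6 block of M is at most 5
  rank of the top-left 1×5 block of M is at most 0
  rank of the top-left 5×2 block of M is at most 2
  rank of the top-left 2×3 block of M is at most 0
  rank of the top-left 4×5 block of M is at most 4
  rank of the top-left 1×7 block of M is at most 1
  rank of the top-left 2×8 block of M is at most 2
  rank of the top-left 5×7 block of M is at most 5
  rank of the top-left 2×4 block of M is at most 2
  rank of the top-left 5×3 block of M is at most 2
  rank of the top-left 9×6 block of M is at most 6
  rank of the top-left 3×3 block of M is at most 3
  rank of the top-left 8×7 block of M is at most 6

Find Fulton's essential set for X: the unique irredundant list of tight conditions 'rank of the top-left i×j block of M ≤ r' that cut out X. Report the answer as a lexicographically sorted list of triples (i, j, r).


Propagating the 25 rank bounds to every northwest block:

  i=1: 0  0  0  0  0  0  0  1  1
  i=2: 0  0  0  1  1  1  1  2  2
  i=3: 1  1  1  2  2  2  2  3  3
  i=4: 1  1  1  2  2  3  3  4  4
  i=5: 1  1  1  2  3  4  4  5  5
  i=6: 1  2  2  3  4  5  5  6  6
  i=7: 1  2  3  4  5  6  6  7  7
  i=8: 1  2  3  4  5  6  6  7  8
  i=9: 1  2  3  4  5  6  7  8  9

hence w(1..9) = (8, 4, 1, 6, 5, 2, 3, 9, 7).

Fulton essential set (5 of the 16 Rothe cells):

[(1, 7, 0), (2, 3, 0), (4, 5, 2), (5, 3, 1), (8, 7, 6)]


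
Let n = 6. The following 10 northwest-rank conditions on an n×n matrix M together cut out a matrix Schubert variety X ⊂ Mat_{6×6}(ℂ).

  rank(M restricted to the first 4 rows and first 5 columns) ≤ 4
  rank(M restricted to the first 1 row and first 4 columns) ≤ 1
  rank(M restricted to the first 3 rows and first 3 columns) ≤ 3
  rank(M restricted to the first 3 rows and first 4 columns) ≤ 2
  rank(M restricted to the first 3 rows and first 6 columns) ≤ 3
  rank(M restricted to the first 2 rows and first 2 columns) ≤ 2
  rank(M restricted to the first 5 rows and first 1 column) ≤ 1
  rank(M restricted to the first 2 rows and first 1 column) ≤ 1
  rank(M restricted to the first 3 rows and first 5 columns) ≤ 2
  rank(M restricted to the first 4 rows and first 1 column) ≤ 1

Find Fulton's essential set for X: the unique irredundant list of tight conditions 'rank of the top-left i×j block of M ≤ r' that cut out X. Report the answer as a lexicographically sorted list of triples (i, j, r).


Rank table r_w(6×6) implied by the 10 constraints:

  R[1]: 1, 1, 1, 1, 1, 1
  R[2]: 1, 2, 2, 2, 2, 2
  R[3]: 1, 2, 2, 2, 2, 3
  R[4]: 1, 2, 3, 3, 3, 4
  R[5]: 1, 2, 3, 4, 4, 5
  R[6]: 1, 2, 3, 4, 5, 6

the unique w with this rank table is (1, 2, 6, 3, 4, 5).

ℓ(w)=3; the 1 essential cell (i,j,r):

[(3, 5, 2)]


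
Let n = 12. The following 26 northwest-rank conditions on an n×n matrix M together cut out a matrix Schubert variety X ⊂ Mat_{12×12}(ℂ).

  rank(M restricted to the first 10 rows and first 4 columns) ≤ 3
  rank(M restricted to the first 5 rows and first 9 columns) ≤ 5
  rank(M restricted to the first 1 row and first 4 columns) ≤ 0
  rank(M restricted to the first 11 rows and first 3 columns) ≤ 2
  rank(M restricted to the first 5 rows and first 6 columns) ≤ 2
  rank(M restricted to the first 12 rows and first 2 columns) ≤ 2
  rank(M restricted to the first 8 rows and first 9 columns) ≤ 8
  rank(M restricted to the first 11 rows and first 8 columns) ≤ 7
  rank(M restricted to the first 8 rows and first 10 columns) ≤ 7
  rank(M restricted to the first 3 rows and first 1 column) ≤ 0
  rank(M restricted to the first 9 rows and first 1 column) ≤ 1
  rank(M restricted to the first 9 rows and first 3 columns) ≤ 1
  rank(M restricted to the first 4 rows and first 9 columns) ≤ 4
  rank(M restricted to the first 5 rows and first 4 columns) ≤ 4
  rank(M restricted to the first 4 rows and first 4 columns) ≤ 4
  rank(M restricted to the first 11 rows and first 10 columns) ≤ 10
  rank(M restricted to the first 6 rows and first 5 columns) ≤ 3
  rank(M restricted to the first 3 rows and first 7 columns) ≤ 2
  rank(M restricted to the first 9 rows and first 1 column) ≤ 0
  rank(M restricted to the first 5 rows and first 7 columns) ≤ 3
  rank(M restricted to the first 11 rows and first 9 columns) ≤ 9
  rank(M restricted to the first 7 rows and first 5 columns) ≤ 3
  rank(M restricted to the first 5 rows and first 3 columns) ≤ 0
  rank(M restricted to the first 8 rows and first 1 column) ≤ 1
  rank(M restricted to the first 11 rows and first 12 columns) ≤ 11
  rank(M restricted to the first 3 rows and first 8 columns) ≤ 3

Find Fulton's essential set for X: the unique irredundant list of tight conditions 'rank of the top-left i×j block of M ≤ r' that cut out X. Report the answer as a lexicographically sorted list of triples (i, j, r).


Propagating the 26 rank bounds to every northwest block:

  i=1: 0 0 0 0 1 1 1 1 1 1 1 1
  i=2: 0 0 0 1 2 2 2 2 2 2 2 2
  i=3: 0 0 0 1 2 2 2 3 3 3 3 3
  i=4: 0 0 0 1 2 2 3 4 4 4 4 4
  i=5: 0 0 0 1 2 2 3 4 5 5 5 5
  i=6: 0 1 1 2 3 3 4 5 6 6 6 6
  i=7: 0 1 1 2 3 4 5 6 7 7 7 7
  i=8: 0 1 1 2 3 4 5 6 7 7 8 8
  i=9: 0 1 1 2 3 4 5 6 7 8 9 9
  i=10: 1 2 2 3 4 5 6 7 8 9 10 10
  i=11: 1 2 2 3 4 5 6 7 8 9 10 11
  i=12: 1 2 3 4 5 6 7 8 9 10 11 12

the unique w with this rank table is (5, 4, 8, 7, 9, 2, 6, 11, 10, 1, 12, 3).

D(w) has 29 cells with 8 SE-corners; essential set:

[(1, 4, 0), (3, 7, 2), (5, 3, 0), (5, 6, 2), (8, 10, 7), (9, 1, 0), (9, 3, 1), (11, 3, 2)]


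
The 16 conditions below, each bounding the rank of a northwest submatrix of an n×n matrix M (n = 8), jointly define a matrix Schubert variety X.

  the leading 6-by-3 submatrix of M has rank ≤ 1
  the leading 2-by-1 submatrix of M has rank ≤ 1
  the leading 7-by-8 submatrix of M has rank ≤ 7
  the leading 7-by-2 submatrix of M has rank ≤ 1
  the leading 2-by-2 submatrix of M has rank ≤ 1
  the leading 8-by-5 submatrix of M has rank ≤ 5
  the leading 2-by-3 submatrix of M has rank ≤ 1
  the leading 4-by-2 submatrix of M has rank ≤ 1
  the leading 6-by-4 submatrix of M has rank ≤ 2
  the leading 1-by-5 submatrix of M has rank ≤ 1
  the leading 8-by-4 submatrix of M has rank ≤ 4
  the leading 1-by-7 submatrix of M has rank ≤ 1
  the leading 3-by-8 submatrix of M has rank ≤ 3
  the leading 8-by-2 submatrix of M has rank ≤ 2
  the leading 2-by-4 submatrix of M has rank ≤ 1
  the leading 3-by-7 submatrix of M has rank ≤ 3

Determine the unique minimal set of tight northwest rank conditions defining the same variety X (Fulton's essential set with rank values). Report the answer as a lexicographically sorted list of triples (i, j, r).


Computing R[i][j] = min implied NW-rank bound (n=8, 16 conditions):

  i=1: 1  1  1  1  1  1  1  1
  i=2: 1  1  1  1  2  2  2  2
  i=3: 1  1  1  2  3  3  3  3
  i=4: 1  1  1  2  3  4  4  4
  i=5: 1  1  1  2  3  4  5  5
  i=6: 1  1  1  2  3  4  5  6
  i=7: 1  1  2  3  4  5  6  7
  i=8: 1  2  3  4  5  6  7  8

the unique w with this rank table is (1, 5, 4, 6, 7, 8, 3, 2).

Fulton essential set (3 of the 12 Rothe cells):

[(2, 4, 1), (6, 3, 1), (7, 2, 1)]


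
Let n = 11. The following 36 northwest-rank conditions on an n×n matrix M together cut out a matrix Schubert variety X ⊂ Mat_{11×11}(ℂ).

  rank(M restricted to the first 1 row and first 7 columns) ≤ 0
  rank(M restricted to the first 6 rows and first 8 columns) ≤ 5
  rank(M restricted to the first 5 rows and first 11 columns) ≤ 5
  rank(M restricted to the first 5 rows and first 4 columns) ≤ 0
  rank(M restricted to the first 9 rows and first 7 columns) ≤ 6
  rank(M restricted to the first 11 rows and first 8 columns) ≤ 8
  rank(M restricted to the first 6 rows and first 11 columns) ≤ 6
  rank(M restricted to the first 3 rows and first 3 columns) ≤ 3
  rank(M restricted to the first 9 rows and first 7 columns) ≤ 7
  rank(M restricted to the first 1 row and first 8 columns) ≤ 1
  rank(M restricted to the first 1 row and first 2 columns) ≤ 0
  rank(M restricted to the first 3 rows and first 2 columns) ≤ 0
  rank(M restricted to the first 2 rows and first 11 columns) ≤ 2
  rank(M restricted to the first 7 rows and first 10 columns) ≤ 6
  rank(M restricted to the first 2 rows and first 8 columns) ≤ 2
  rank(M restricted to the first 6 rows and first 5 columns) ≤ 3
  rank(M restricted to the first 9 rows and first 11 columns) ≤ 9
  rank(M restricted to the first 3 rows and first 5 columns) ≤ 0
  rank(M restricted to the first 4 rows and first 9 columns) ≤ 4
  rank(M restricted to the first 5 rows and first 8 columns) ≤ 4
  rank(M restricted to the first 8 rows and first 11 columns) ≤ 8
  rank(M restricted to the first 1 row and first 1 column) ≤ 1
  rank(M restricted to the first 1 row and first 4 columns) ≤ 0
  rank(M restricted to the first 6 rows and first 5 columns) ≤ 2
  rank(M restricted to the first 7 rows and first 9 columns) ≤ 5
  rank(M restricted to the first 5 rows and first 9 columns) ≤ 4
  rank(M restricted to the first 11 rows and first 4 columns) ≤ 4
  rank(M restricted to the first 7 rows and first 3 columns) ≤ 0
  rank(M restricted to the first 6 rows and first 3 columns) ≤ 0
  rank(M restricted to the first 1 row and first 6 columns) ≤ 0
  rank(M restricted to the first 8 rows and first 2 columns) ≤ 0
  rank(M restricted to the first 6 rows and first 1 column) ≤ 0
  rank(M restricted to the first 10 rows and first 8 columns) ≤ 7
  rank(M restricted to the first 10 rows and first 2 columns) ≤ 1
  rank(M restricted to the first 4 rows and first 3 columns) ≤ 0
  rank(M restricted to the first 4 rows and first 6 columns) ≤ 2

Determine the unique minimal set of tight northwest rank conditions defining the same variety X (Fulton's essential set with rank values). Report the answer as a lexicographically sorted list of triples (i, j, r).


Computing R[i][j] = min implied NW-rank bound (n=11, 36 conditions):

  row 1: 0 0 0 0 0 0 0 1 1 1 1
  row 2: 0 0 0 0 0 1 1 2 2 2 2
  row 3: 0 0 0 0 0 1 2 3 3 3 3
  row 4: 0 0 0 0 1 2 3 4 4 4 4
  row 5: 0 0 0 0 1 2 3 4 4 5 5
  row 6: 0 0 0 1 2 3 4 5 5 6 6
  row 7: 0 0 0 1 2 3 4 5 5 6 7
  row 8: 0 0 1 2 3 4 5 6 6 7 8
  row 9: 1 1 2 3 4 5 6 7 7 8 9
  row 10: 1 1 2 3 4 5 6 7 8 9 10
  row 11: 1 2 3 4 5 6 7 8 9 10 11

the unique w with this rank table is (8, 6, 7, 5, 10, 4, 11, 3, 1, 9, 2).

8 SE-corners of the 36-cell Rothe diagram give Ess(w):

[(1, 7, 0), (3, 5, 0), (5, 4, 0), (5, 9, 4), (7, 3, 0), (7, 9, 5), (8, 2, 0), (10, 2, 1)]


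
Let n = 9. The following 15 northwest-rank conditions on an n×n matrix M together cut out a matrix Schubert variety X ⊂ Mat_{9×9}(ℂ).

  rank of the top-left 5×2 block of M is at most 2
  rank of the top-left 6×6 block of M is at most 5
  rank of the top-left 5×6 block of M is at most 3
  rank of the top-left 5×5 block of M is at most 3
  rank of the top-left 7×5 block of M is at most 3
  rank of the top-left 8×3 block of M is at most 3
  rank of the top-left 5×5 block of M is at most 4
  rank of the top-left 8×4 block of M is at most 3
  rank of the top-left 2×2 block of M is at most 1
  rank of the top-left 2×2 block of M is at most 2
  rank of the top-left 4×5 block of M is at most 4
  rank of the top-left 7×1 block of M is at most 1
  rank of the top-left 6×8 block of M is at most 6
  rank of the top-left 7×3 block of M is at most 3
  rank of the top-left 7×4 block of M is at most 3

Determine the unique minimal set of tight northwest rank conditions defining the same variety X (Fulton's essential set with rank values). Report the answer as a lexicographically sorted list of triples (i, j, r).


Propagating the 15 rank bounds to every northwest block:

  1  1  1  1  1  1  1  1  1
  1  1  2  2  2  2  2  2  2
  1  2  3  3  3  3  3  3  3
  1  2  3  3  3  3  4  4  4
  1  2  3  3  3  3  4  5  5
  1  2  3  3  3  4  5  6  6
  1  2  3  3  3  4  5  6  7
  1  2  3  3  4  5  6  7  8
  1  2  3  4  5  6  7  8  9

so w = (1, 3, 2, 7, 8, 6, 9, 5, 4).

D(w) has 12 cells with 4 SE-corners; essential set:

[(2, 2, 1), (5, 6, 3), (7, 5, 3), (8, 4, 3)]


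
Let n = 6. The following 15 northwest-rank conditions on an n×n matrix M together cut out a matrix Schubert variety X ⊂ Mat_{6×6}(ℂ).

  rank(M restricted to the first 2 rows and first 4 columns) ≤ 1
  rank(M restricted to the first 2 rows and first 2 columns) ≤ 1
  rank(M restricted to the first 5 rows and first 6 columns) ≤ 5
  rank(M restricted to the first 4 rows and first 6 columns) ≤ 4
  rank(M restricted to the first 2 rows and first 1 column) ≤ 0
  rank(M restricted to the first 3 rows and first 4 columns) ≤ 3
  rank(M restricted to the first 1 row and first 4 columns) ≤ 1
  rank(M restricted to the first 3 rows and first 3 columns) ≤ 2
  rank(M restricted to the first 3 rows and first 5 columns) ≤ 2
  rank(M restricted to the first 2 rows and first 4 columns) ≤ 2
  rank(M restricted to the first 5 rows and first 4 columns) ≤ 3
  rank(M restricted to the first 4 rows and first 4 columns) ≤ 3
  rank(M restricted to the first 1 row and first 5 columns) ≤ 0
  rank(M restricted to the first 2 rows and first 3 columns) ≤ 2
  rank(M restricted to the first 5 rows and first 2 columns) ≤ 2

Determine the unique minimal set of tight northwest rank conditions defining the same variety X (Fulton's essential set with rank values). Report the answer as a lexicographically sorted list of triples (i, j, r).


Computing R[i][j] = min implied NW-rank bound (n=6, 15 conditions):

  row 1: 0  0  0  0  0  1
  row 2: 0  1  1  1  1  2
  row 3: 1  2  2  2  2  3
  row 4: 1  2  3  3  3  4
  row 5: 1  2  3  3  4  5
  row 6: 1  2  3  4  5  6

so w = (6, 2, 1, 3, 5, 4).

3 SE-corners of the 7-cell Rothe diagram give Ess(w):

[(1, 5, 0), (2, 1, 0), (5, 4, 3)]


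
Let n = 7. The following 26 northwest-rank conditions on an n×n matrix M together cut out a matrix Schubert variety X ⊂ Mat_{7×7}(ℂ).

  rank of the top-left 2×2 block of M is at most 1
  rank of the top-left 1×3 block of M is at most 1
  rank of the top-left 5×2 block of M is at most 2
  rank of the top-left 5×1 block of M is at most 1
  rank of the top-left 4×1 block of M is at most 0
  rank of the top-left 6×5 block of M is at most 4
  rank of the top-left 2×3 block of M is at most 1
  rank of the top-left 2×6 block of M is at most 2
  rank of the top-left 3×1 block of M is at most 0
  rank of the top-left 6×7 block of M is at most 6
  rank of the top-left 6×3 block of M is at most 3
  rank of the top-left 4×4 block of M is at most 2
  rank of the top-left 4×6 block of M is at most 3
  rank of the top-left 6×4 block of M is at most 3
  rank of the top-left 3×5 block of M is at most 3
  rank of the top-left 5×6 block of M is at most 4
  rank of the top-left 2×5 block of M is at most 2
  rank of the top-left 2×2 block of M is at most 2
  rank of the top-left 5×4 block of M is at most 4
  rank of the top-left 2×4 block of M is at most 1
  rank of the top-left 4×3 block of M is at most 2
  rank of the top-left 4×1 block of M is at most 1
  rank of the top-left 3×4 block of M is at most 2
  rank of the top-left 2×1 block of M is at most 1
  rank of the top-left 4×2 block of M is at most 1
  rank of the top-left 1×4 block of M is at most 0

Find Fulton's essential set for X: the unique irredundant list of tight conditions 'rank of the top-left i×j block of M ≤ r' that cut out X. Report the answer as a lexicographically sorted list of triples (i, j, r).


The tightest implied rank at each (i,j), from the 26 conditions:

  R[1]: 0  0  0  0  1  1  1
  R[2]: 0  1  1  1  2  2  2
  R[3]: 0  1  2  2  3  3  3
  R[4]: 0  1  2  2  3  3  4
  R[5]: 1  2  3  3  4  4  5
  R[6]: 1  2  3  3  4  5  6
  R[7]: 1  2  3  4  5  6  7

reading off 1-entries of Δ²R: w = (5, 2, 3, 7, 1, 6, 4).

|D(w)|=10, |Ess(w)|=5:

[(1, 4, 0), (4, 1, 0), (4, 4, 2), (4, 6, 3), (6, 4, 3)]


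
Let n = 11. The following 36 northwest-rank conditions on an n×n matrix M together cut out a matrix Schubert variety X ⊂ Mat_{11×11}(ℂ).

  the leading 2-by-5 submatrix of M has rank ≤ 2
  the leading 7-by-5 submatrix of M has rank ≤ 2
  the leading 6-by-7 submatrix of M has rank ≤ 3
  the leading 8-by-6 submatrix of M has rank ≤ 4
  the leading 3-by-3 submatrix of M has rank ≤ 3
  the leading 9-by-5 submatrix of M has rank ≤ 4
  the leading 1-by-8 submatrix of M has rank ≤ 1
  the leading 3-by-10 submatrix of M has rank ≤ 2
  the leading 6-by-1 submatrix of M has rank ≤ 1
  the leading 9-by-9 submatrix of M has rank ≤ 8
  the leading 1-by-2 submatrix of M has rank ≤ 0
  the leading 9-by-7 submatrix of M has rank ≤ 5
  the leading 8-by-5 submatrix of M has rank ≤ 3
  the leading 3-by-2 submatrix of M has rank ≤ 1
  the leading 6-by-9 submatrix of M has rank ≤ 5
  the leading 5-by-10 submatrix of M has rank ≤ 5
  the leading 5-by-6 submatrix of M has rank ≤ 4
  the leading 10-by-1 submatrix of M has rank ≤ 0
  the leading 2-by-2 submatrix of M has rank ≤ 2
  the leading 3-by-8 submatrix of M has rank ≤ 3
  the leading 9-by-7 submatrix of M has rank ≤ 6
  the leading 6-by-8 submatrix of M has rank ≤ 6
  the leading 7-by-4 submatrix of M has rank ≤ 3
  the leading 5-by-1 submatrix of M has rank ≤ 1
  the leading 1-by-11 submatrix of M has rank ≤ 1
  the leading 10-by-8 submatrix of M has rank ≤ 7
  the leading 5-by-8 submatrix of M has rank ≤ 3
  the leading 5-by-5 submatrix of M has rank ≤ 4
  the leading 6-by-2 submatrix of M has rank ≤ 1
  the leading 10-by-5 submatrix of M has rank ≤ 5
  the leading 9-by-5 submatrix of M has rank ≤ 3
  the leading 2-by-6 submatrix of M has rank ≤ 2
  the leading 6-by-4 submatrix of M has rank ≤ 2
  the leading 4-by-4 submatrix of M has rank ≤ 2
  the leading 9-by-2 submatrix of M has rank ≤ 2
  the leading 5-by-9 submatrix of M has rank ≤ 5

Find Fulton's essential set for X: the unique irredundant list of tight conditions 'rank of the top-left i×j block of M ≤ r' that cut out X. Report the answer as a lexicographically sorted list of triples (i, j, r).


Recovering R(i,j) via the rank-extension bound from the 36 conditions:

  row 1: 0  0  1  1  1  1  1  1  1  1  1
  row 2: 0  1  2  2  2  2  2  2  2  2  2
  row 3: 0  1  2  2  2  2  2  2  2  2  3
  row 4: 0  1  2  2  2  3  3  3  3  3  4
  row 5: 0  1  2  2  2  3  3  3  4  4  5
  row 6: 0  1  2  2  2  3  3  4  5  5  6
  row 7: 0  1  2  2  2  3  4  5  6  6  7
  row 8: 0  1  2  3  3  4  5  6  7  7  8
  row 9: 0  1  2  3  3  4  5  6  7  8  9
  row 10: 0  1  2  3  4  5  6  7  8  9  10
  row 11: 1  2  3  4  5  6  7  8  9  10  11

so w = (3, 2, 11, 6, 9, 8, 7, 4, 10, 5, 1).

Rothe diagram D(w) (30 cells), 7 SE-corners (essential conditions):

[(1, 2, 0), (3, 10, 2), (5, 8, 3), (6, 7, 3), (7, 5, 2), (9, 5, 3), (10, 1, 0)]


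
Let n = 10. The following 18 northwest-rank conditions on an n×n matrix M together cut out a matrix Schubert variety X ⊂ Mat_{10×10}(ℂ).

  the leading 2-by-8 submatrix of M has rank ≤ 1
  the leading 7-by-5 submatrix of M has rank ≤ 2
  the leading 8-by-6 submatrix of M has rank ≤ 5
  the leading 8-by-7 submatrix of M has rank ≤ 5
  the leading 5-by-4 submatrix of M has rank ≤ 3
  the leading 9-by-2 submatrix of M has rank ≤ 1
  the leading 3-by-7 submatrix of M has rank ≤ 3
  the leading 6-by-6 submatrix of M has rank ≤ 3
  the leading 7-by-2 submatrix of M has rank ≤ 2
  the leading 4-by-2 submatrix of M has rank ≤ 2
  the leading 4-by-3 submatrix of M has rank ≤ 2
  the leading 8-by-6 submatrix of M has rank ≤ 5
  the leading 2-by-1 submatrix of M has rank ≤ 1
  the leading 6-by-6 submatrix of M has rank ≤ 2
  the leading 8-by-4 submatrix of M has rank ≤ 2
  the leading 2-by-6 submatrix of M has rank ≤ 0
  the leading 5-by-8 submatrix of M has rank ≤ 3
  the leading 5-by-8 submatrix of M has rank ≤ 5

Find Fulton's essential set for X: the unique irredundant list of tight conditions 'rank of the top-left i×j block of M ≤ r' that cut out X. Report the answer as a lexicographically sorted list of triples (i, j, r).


Propagating the 18 rank bounds to every northwest block:

  R[1]: 0, 0, 0, 0, 0, 0, 1, 1, 1, 1
  R[2]: 0, 0, 0, 0, 0, 0, 1, 1, 2, 2
  R[3]: 1, 1, 1, 1, 1, 1, 2, 2, 3, 3
  R[4]: 1, 1, 2, 2, 2, 2, 3, 3, 4, 4
  R[5]: 1, 1, 2, 2, 2, 2, 3, 3, 4, 5
  R[6]: 1, 1, 2, 2, 2, 2, 3, 4, 5, 6
  R[7]: 1, 1, 2, 2, 2, 3, 4, 5, 6, 7
  R[8]: 1, 1, 2, 2, 3, 4, 5, 6, 7, 8
  R[9]: 1, 1, 2, 3, 4, 5, 6, 7, 8, 9
  R[10]: 1, 2, 3, 4, 5, 6, 7, 8, 9, 10

reading off 1-entries of Δ²R: w = (7, 9, 1, 3, 10, 8, 6, 5, 4, 2).

ℓ(w)=29; the 7 essential cells (i,j,r):

[(2, 6, 0), (2, 8, 1), (5, 8, 3), (6, 6, 2), (7, 5, 2), (8, 4, 2), (9, 2, 1)]


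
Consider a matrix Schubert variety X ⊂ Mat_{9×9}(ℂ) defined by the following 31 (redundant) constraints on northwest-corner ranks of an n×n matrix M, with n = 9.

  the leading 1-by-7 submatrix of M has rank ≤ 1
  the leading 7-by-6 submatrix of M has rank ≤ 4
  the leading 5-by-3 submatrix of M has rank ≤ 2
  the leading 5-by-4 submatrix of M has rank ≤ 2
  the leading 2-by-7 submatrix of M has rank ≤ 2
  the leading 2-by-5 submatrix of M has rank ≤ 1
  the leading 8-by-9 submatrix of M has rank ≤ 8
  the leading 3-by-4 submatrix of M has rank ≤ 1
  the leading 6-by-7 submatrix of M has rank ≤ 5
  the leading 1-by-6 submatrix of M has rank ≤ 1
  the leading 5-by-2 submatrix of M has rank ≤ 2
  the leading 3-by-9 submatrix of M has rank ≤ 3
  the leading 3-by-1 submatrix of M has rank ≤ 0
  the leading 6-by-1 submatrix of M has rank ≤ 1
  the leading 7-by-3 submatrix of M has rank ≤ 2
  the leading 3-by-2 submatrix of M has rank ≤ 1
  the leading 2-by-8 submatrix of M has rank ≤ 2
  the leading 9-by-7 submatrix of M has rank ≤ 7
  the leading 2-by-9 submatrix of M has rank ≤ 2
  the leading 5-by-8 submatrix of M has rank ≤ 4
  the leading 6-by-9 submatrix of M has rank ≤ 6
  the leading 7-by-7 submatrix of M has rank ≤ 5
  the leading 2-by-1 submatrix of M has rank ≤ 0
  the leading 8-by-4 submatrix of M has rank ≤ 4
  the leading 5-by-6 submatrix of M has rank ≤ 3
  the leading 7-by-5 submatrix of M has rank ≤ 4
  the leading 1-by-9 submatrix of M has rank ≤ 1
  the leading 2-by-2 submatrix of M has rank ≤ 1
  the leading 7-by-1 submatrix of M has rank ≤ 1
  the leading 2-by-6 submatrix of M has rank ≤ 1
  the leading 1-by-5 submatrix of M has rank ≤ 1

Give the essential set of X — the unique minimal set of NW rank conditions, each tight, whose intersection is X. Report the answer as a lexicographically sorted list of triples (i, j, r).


Computing R[i][j] = min implied NW-rank bound (n=9, 31 conditions):

  i=1: 0, 1, 1, 1, 1, 1, 1, 1, 1
  i=2: 0, 1, 1, 1, 1, 1, 2, 2, 2
  i=3: 0, 1, 1, 1, 2, 2, 3, 3, 3
  i=4: 1, 2, 2, 2, 3, 3, 4, 4, 4
  i=5: 1, 2, 2, 2, 3, 3, 4, 4, 5
  i=6: 1, 2, 2, 3, 4, 4, 5, 5, 6
  i=7: 1, 2, 2, 3, 4, 4, 5, 6, 7
  i=8: 1, 2, 3, 4, 5, 5, 6, 7, 8
  i=9: 1, 2, 3, 4, 5, 6, 7, 8, 9

so w = (2, 7, 5, 1, 9, 4, 8, 3, 6).

|D(w)|=16, |Ess(w)|=8:

[(2, 6, 1), (3, 1, 0), (3, 4, 1), (5, 4, 2), (5, 6, 3), (5, 8, 4), (7, 3, 2), (7, 6, 4)]


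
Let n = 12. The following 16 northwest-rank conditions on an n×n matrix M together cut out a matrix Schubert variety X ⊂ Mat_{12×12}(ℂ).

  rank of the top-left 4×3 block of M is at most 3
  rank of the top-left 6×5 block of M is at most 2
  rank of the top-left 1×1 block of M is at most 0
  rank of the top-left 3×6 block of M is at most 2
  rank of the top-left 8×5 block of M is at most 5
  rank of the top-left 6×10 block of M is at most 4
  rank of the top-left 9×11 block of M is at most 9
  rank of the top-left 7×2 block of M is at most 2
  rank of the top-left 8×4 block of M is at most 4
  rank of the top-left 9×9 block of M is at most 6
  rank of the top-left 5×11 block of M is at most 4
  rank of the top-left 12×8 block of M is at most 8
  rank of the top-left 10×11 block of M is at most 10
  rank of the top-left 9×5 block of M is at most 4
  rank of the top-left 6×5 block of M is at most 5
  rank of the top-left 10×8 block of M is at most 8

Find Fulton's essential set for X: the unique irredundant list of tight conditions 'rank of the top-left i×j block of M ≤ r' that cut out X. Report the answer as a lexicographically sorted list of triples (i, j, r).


Recovering R(i,j) via the rank-extension bound from the 16 conditions:

  i=1: 0 | 1 | 1 | 1 | 1 | 1 | 1 | 1 | 1 | 1 | 1 | 1
  i=2: 1 | 2 | 2 | 2 | 2 | 2 | 2 | 2 | 2 | 2 | 2 | 2
  i=3: 1 | 2 | 2 | 2 | 2 | 2 | 3 | 3 | 3 | 3 | 3 | 3
  i=4: 1 | 2 | 2 | 2 | 2 | 3 | 4 | 4 | 4 | 4 | 4 | 4
  i=5: 1 | 2 | 2 | 2 | 2 | 3 | 4 | 4 | 4 | 4 | 4 | 5
  i=6: 1 | 2 | 2 | 2 | 2 | 3 | 4 | 4 | 4 | 4 | 5 | 6
  i=7: 1 | 2 | 3 | 3 | 3 | 4 | 5 | 5 | 5 | 5 | 6 | 7
  i=8: 1 | 2 | 3 | 4 | 4 | 5 | 6 | 6 | 6 | 6 | 7 | 8
  i=9: 1 | 2 | 3 | 4 | 4 | 5 | 6 | 6 | 6 | 7 | 8 | 9
  i=10: 1 | 2 | 3 | 4 | 5 | 6 | 7 | 7 | 7 | 8 | 9 | 10
  i=11: 1 | 2 | 3 | 4 | 5 | 6 | 7 | 8 | 8 | 9 | 10 | 11
  i=12: 1 | 2 | 3 | 4 | 5 | 6 | 7 | 8 | 9 | 10 | 11 | 12

so w = (2, 1, 7, 6, 12, 11, 3, 4, 10, 5, 8, 9).

7 SE-corners of the 24-cell Rothe diagram give Ess(w):

[(1, 1, 0), (3, 6, 2), (5, 11, 4), (6, 5, 2), (6, 10, 4), (9, 5, 4), (9, 9, 6)]


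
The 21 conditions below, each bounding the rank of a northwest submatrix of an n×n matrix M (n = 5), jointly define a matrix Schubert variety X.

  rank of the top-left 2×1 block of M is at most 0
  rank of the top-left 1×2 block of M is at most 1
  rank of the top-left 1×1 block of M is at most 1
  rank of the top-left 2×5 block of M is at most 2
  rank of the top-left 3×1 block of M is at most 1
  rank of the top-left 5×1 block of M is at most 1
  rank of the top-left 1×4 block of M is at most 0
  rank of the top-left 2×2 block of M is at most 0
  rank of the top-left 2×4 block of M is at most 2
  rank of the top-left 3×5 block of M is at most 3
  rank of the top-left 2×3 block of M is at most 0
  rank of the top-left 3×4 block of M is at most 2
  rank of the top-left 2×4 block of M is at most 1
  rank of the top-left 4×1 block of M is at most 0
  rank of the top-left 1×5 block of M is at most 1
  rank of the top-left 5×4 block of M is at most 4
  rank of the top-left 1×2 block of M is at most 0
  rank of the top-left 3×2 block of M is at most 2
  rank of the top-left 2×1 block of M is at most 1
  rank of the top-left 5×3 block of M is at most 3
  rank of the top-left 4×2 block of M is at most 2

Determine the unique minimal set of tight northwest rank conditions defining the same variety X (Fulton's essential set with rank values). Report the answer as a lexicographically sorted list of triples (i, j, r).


Rank table r_w(5×5) implied by the 21 constraints:

  i=1: 0 | 0 | 0 | 0 | 1
  i=2: 0 | 0 | 0 | 1 | 2
  i=3: 0 | 1 | 1 | 2 | 3
  i=4: 0 | 1 | 2 | 3 | 4
  i=5: 1 | 2 | 3 | 4 | 5

hence w(1..5) = (5, 4, 2, 3, 1).

ℓ(w)=9; the 3 essential cells (i,j,r):

[(1, 4, 0), (2, 3, 0), (4, 1, 0)]


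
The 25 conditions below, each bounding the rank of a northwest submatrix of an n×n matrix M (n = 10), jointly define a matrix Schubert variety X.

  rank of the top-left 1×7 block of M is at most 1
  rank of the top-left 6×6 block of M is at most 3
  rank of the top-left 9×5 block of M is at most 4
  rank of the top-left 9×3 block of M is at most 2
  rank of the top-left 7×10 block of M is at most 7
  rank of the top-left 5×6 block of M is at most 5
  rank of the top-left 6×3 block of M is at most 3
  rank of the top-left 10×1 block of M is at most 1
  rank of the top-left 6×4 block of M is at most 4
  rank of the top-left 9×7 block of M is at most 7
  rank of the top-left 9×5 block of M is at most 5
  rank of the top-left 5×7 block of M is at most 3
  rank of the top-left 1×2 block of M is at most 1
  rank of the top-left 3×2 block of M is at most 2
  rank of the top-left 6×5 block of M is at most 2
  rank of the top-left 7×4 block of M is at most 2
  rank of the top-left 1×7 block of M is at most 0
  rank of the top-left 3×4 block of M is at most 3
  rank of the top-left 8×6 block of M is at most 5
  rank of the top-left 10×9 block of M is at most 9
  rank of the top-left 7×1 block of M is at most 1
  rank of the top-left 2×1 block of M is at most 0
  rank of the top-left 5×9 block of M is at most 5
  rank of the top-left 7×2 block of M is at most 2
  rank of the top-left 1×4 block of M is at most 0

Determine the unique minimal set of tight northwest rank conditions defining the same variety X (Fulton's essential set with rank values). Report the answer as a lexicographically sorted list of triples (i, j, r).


Recovering R(i,j) via the rank-extension bound from the 25 conditions:

  i=1: 0 | 0 | 0 | 0 | 0 | 0 | 0 | 1 | 1 | 1
  i=2: 0 | 1 | 1 | 1 | 1 | 1 | 1 | 2 | 2 | 2
  i=3: 1 | 2 | 2 | 2 | 2 | 2 | 2 | 3 | 3 | 3
  i=4: 1 | 2 | 2 | 2 | 2 | 3 | 3 | 4 | 4 | 4
  i=5: 1 | 2 | 2 | 2 | 2 | 3 | 3 | 4 | 5 | 5
  i=6: 1 | 2 | 2 | 2 | 2 | 3 | 4 | 5 | 6 | 6
  i=7: 1 | 2 | 2 | 2 | 3 | 4 | 5 | 6 | 7 | 7
  i=8: 1 | 2 | 2 | 3 | 4 | 5 | 6 | 7 | 8 | 8
  i=9: 1 | 2 | 2 | 3 | 4 | 5 | 6 | 7 | 8 | 9
  i=10: 1 | 2 | 3 | 4 | 5 | 6 | 7 | 8 | 9 | 10

hence w(1..10) = (8, 2, 1, 6, 9, 7, 5, 4, 10, 3).

Fulton essential set (6 of the 22 Rothe cells):

[(1, 7, 0), (2, 1, 0), (5, 7, 3), (6, 5, 2), (7, 4, 2), (9, 3, 2)]


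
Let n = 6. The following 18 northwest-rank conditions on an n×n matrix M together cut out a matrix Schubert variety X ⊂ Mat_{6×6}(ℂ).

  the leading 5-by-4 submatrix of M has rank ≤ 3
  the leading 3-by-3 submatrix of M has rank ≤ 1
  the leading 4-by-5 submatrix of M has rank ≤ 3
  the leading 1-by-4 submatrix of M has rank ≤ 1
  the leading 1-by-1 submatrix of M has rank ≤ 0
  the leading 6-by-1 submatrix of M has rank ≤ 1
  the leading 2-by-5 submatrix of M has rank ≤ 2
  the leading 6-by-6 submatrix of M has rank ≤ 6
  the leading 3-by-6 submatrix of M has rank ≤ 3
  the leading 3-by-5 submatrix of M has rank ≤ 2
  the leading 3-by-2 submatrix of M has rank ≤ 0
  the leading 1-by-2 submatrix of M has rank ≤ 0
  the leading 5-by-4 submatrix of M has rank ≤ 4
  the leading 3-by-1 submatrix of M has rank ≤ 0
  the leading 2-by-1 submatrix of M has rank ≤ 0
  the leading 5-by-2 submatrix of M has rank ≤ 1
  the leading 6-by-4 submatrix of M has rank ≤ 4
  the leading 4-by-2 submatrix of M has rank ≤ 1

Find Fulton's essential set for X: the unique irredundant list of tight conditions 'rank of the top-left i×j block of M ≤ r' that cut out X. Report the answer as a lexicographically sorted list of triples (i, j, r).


Recovering R(i,j) via the rank-extension bound from the 18 conditions:

  i=1: 0  0  1  1  1  1
  i=2: 0  0  1  2  2  2
  i=3: 0  0  1  2  2  3
  i=4: 1  1  2  3  3  4
  i=5: 1  1  2  3  4  5
  i=6: 1  2  3  4  5  6

giving w = (3, 4, 6, 1, 5, 2) via Δ²R.

|D(w)|=8, |Ess(w)|=3:

[(3, 2, 0), (3, 5, 2), (5, 2, 1)]


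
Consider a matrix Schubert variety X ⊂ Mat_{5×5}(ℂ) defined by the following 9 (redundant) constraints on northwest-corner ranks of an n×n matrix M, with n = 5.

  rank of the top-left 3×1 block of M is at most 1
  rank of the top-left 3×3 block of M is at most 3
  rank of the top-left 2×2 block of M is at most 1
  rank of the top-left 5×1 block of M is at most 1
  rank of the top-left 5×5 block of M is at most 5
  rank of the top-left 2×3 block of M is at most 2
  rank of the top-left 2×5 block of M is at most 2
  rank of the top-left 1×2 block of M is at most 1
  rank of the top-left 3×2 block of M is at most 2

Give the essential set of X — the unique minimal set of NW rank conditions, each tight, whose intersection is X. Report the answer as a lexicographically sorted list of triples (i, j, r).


Rank table r_w(5×5) implied by the 9 constraints:

  i=1: 1 | 1 | 1 | 1 | 1
  i=2: 1 | 1 | 2 | 2 | 2
  i=3: 1 | 2 | 3 | 3 | 3
  i=4: 1 | 2 | 3 | 4 | 4
  i=5: 1 | 2 | 3 | 4 | 5

giving w = (1, 3, 2, 4, 5) via Δ²R.

ℓ(w)=1; the 1 essential cell (i,j,r):

[(2, 2, 1)]


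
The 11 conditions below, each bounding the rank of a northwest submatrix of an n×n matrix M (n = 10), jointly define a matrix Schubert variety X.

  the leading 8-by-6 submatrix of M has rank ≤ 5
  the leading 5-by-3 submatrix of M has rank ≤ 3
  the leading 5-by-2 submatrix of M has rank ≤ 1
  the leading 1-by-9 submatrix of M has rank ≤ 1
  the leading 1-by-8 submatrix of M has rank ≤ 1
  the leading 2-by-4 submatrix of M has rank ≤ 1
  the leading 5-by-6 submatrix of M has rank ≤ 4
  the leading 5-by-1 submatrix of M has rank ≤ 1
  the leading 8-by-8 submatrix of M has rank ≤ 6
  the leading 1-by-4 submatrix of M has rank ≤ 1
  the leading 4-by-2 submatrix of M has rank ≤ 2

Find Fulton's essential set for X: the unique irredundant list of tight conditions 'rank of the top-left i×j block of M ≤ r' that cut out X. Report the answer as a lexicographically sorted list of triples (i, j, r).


Computing R[i][j] = min implied NW-rank bound (n=10, 11 conditions):

  i=1: 1 | 1 | 1 | 1 | 1 | 1 | 1 | 1 | 1 | 1
  i=2: 1 | 1 | 1 | 1 | 2 | 2 | 2 | 2 | 2 | 2
  i=3: 1 | 1 | 2 | 2 | 3 | 3 | 3 | 3 | 3 | 3
  i=4: 1 | 1 | 2 | 3 | 4 | 4 | 4 | 4 | 4 | 4
  i=5: 1 | 1 | 2 | 3 | 4 | 4 | 5 | 5 | 5 | 5
  i=6: 1 | 2 | 3 | 4 | 5 | 5 | 6 | 6 | 6 | 6
  i=7: 1 | 2 | 3 | 4 | 5 | 5 | 6 | 6 | 7 | 7
  i=8: 1 | 2 | 3 | 4 | 5 | 5 | 6 | 6 | 7 | 8
  i=9: 1 | 2 | 3 | 4 | 5 | 6 | 7 | 7 | 8 | 9
  i=10: 1 | 2 | 3 | 4 | 5 | 6 | 7 | 8 | 9 | 10

hence w(1..10) = (1, 5, 3, 4, 7, 2, 9, 10, 6, 8).

|D(w)|=11, |Ess(w)|=5:

[(2, 4, 1), (5, 2, 1), (5, 6, 4), (8, 6, 5), (8, 8, 6)]


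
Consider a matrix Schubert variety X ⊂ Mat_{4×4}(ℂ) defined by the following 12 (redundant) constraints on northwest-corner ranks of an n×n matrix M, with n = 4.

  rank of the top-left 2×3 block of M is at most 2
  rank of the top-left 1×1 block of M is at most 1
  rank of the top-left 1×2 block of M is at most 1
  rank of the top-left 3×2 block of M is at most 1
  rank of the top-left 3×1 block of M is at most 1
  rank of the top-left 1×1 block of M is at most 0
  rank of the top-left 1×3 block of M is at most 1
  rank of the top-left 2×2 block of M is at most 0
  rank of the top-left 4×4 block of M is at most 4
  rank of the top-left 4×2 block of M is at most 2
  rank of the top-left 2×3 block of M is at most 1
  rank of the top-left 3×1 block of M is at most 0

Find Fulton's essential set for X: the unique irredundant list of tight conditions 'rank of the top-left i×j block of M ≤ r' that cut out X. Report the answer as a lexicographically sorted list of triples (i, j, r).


Recovering R(i,j) via the rank-extension bound from the 12 conditions:

  R[1]: 0 0 1 1
  R[2]: 0 0 1 2
  R[3]: 0 1 2 3
  R[4]: 1 2 3 4

the unique w with this rank table is (3, 4, 2, 1).

Fulton essential set (2 of the 5 Rothe cells):

[(2, 2, 0), (3, 1, 0)]


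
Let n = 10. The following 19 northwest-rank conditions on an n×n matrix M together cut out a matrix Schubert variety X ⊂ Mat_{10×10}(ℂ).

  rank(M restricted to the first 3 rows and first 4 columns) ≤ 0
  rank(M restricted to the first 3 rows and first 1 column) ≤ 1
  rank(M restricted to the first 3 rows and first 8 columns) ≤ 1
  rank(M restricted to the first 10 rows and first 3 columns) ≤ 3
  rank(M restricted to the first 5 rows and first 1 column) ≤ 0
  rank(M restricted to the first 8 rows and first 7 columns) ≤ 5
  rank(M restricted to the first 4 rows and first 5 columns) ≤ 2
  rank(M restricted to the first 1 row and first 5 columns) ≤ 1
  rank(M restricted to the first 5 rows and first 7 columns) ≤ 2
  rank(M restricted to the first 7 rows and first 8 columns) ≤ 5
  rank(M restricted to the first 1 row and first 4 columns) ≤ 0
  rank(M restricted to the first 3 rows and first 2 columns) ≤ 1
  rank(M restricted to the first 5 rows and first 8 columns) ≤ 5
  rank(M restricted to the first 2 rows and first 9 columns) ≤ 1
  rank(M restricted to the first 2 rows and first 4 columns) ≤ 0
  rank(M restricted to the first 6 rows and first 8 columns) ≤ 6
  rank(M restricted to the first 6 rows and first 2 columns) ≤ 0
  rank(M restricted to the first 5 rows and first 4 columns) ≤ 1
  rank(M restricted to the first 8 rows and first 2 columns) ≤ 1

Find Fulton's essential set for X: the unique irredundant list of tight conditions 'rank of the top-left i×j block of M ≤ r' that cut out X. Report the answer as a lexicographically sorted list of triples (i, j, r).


The tightest implied rank at each (i,j), from the 19 conditions:

  0 | 0 | 0 | 0 | 1 | 1 | 1 | 1 | 1 | 1
  0 | 0 | 0 | 0 | 1 | 1 | 1 | 1 | 1 | 2
  0 | 0 | 0 | 0 | 1 | 1 | 1 | 1 | 2 | 3
  0 | 0 | 1 | 1 | 2 | 2 | 2 | 2 | 3 | 4
  0 | 0 | 1 | 1 | 2 | 2 | 2 | 3 | 4 | 5
  0 | 0 | 1 | 2 | 3 | 3 | 3 | 4 | 5 | 6
  1 | 1 | 2 | 3 | 4 | 4 | 4 | 5 | 6 | 7
  1 | 1 | 2 | 3 | 4 | 5 | 5 | 6 | 7 | 8
  1 | 2 | 3 | 4 | 5 | 6 | 6 | 7 | 8 | 9
  1 | 2 | 3 | 4 | 5 | 6 | 7 | 8 | 9 | 10

the unique w with this rank table is (5, 10, 9, 3, 8, 4, 1, 6, 2, 7).

D(w) has 29 cells with 7 SE-corners; essential set:

[(2, 9, 1), (3, 4, 0), (3, 8, 1), (5, 4, 1), (5, 7, 2), (6, 2, 0), (8, 2, 1)]
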